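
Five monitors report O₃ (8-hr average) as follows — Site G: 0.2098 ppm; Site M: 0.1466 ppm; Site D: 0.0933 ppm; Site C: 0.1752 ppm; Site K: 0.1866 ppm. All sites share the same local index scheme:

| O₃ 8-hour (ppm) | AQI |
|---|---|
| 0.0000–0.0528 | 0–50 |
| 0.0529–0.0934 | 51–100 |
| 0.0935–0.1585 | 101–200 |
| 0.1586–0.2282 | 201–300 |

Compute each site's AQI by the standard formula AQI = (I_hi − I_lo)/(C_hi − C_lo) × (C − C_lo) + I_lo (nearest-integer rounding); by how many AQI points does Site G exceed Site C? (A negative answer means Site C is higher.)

Site G: 0.2098 ∈ [0.1586, 0.2282] ↔ index [201, 300].
201 + (0.2098−0.1586)·(300−201)/(0.2282−0.1586) = 201 + 0.0512·99/0.0696 ≈ 273.83, so AQI = 274.
Site M: 0.1466 lies in 0.0935–0.1585, so I_lo=101, I_hi=200, C_lo=0.0935, C_hi=0.1585.
(200−101)/(0.1585−0.0935) × (0.1466−0.0935) + 101 = 99/0.0650 × 0.0531 + 101 ≈ 181.88 → 182.
Site D: 0.0933 lies in 0.0529–0.0934, so I_lo=51, I_hi=100, C_lo=0.0529, C_hi=0.0934.
(100−51)/(0.0934−0.0529) × (0.0933−0.0529) + 51 = 49/0.0405 × 0.0404 + 51 ≈ 99.88 → 100.
Site C: 0.1752 lies in 0.1586–0.2282, so I_lo=201, I_hi=300, C_lo=0.1586, C_hi=0.2282.
(300−201)/(0.2282−0.1586) × (0.1752−0.1586) + 201 = 99/0.0696 × 0.0166 + 201 ≈ 224.61 → 225.
Site K: row 0.1586–0.2282 (AQI 201–300). (300−201)·(0.1866−0.1586)/(0.2282−0.1586) + 201 = 99·0.0280/0.0696 + 201 ≈ 240.83 → 241.
AQIs: Site G=274, Site M=182, Site D=100, Site C=225, Site K=241. Site G (274) − Site C (225) = 49.

49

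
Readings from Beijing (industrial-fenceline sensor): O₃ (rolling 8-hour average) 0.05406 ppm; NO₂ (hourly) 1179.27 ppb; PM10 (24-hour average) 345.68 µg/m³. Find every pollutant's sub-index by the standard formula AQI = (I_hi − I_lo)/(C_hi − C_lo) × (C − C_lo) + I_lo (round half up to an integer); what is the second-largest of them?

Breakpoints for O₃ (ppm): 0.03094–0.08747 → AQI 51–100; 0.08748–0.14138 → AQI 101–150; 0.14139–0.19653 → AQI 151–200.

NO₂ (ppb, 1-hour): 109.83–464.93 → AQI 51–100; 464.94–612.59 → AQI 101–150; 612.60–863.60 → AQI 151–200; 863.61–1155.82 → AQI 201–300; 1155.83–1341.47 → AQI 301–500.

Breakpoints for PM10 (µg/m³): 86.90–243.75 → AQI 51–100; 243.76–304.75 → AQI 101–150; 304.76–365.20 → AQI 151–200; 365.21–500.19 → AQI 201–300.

O₃ 0.05406: bracket 0.03094–0.08747 → index 51–100; slope 49/0.05653, offset 0.02312.
AQI = 51 + 49/0.05653·0.02312 ≈ 71.04 ⇒ 71.
NO₂ 1179.27: bracket 1155.83–1341.47 → index 301–500; slope 199/185.64, offset 23.44.
AQI = 301 + 199/185.64·23.44 ≈ 326.13 ⇒ 326.
PM10: row 304.76–365.20 (AQI 151–200). (200−151)·(345.68−304.76)/(365.20−304.76) + 151 = 49·40.92/60.44 + 151 ≈ 184.17 → 184.
Sub-indices: O₃→71, NO₂→326, PM10→184. Ranked high→low: 326, 184, 71. Second-highest sub-index = 184.

184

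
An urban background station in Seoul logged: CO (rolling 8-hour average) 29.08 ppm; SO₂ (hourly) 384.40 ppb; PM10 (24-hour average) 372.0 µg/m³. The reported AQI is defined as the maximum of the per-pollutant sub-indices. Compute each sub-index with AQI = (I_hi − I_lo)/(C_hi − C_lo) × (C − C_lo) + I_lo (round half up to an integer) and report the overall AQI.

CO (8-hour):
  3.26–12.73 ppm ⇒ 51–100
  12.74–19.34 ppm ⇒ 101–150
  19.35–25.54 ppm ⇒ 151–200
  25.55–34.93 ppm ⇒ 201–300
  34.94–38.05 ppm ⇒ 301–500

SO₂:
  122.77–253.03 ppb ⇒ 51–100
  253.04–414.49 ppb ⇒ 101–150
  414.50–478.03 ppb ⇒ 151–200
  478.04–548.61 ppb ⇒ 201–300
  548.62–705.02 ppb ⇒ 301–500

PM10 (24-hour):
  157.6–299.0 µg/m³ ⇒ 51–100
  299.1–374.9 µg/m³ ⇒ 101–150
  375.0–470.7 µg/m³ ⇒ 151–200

238

CO: row 25.55–34.93 (AQI 201–300). (300−201)·(29.08−25.55)/(34.93−25.55) + 201 = 99·3.53/9.38 + 201 ≈ 238.26 → 238.
SO₂: 384.40 lies in 253.04–414.49, so I_lo=101, I_hi=150, C_lo=253.04, C_hi=414.49.
(150−101)/(414.49−253.04) × (384.40−253.04) + 101 = 49/161.45 × 131.36 + 101 ≈ 140.87 → 141.
PM10: 372.0 ∈ [299.1, 374.9] ↔ index [101, 150].
101 + (372.0−299.1)·(150−101)/(374.9−299.1) = 101 + 72.9·49/75.8 ≈ 148.13, so AQI = 148.
Sub-indices: CO→238, SO₂→141, PM10→148. Overall AQI = max = 238; dominant pollutant is CO.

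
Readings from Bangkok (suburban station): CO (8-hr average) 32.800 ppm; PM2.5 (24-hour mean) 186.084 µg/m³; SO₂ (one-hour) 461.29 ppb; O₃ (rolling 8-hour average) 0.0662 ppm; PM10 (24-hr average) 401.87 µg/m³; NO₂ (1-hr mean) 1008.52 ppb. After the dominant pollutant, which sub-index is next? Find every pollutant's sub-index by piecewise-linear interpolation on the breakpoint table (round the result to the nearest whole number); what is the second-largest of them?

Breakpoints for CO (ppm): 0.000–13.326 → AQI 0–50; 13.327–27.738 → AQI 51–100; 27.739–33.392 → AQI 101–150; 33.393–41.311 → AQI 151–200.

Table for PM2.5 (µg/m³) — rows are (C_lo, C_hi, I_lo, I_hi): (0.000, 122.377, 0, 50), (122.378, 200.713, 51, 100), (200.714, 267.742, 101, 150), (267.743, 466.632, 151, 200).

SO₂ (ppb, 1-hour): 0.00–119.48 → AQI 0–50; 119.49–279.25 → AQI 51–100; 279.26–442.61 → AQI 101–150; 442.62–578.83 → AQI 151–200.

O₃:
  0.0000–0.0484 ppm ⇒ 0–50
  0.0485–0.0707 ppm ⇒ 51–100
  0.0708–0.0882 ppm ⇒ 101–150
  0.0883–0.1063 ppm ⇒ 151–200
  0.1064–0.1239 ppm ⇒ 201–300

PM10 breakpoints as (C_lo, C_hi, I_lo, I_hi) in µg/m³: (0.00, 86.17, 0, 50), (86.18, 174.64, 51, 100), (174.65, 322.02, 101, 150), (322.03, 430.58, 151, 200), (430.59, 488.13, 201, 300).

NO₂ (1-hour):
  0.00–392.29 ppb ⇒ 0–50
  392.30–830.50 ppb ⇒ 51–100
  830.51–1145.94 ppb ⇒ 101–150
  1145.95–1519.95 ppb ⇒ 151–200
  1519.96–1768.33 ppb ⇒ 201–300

CO: 32.800 lies in 27.739–33.392, so I_lo=101, I_hi=150, C_lo=27.739, C_hi=33.392.
(150−101)/(33.392−27.739) × (32.800−27.739) + 101 = 49/5.653 × 5.061 + 101 ≈ 144.87 → 145.
PM2.5 186.084: bracket 122.378–200.713 → index 51–100; slope 49/78.335, offset 63.706.
AQI = 51 + 49/78.335·63.706 ≈ 90.85 ⇒ 91.
SO₂: 461.29 ∈ [442.62, 578.83] ↔ index [151, 200].
151 + (461.29−442.62)·(200−151)/(578.83−442.62) = 151 + 18.67·49/136.21 ≈ 157.72, so AQI = 158.
O₃: row 0.0485–0.0707 (AQI 51–100). (100−51)·(0.0662−0.0485)/(0.0707−0.0485) + 51 = 49·0.0177/0.0222 + 51 ≈ 90.07 → 90.
PM10: row 322.03–430.58 (AQI 151–200). (200−151)·(401.87−322.03)/(430.58−322.03) + 151 = 49·79.84/108.55 + 151 ≈ 187.04 → 187.
NO₂: 1008.52 ∈ [830.51, 1145.94] ↔ index [101, 150].
101 + (1008.52−830.51)·(150−101)/(1145.94−830.51) = 101 + 178.01·49/315.43 ≈ 128.65, so AQI = 129.
Sub-indices: CO→145, PM2.5→91, SO₂→158, O₃→90, PM10→187, NO₂→129. Ranked high→low: 187, 158, 145, 129, 91, 90. Second-highest sub-index = 158.

158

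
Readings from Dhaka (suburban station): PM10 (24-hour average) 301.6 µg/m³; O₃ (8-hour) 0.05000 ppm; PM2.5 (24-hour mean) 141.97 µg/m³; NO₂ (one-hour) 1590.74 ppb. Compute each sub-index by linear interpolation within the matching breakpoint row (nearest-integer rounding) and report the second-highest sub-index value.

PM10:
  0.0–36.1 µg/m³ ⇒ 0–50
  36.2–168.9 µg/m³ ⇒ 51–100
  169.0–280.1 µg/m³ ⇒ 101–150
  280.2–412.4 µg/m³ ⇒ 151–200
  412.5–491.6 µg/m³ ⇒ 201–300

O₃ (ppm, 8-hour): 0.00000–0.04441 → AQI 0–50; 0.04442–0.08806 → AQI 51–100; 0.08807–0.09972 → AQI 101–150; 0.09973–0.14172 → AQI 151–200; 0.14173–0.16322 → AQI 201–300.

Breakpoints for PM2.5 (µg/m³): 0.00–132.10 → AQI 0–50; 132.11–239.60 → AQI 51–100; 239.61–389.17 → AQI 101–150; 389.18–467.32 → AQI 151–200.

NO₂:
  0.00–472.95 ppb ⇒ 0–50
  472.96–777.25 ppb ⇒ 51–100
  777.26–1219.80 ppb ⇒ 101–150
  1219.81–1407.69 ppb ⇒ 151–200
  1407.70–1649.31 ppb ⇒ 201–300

PM10: row 280.2–412.4 (AQI 151–200). (200−151)·(301.6−280.2)/(412.4−280.2) + 151 = 49·21.4/132.2 + 151 ≈ 158.93 → 159.
O₃ 0.05000: bracket 0.04442–0.08806 → index 51–100; slope 49/0.04364, offset 0.00558.
AQI = 51 + 49/0.04364·0.00558 ≈ 57.27 ⇒ 57.
PM2.5 141.97: bracket 132.11–239.60 → index 51–100; slope 49/107.49, offset 9.86.
AQI = 51 + 49/107.49·9.86 ≈ 55.49 ⇒ 55.
NO₂: 1590.74 lies in 1407.70–1649.31, so I_lo=201, I_hi=300, C_lo=1407.70, C_hi=1649.31.
(300−201)/(1649.31−1407.70) × (1590.74−1407.70) + 201 = 99/241.61 × 183.04 + 201 ≈ 276.00 → 276.
Sub-indices: PM10→159, O₃→57, PM2.5→55, NO₂→276. Ranked high→low: 276, 159, 57, 55. Second-highest sub-index = 159.

159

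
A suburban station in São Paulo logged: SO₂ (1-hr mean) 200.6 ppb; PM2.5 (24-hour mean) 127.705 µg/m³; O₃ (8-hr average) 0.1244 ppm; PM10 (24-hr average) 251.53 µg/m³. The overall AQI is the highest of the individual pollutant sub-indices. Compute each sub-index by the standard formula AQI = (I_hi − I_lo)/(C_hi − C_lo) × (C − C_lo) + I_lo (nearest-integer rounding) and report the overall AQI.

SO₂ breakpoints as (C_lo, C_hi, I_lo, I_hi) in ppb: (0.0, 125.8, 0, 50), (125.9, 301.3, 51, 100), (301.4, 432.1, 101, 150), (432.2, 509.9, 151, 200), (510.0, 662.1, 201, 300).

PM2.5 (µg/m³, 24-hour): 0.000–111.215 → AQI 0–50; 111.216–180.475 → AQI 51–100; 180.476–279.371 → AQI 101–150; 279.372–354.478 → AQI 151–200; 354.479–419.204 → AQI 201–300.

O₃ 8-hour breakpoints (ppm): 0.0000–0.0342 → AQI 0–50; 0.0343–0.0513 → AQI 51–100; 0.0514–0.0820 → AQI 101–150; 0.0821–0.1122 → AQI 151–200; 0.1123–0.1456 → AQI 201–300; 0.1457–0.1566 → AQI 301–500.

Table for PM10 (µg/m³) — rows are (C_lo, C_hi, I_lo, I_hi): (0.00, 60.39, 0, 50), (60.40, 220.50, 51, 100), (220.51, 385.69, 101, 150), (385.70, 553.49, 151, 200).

SO₂ 200.6: bracket 125.9–301.3 → index 51–100; slope 49/175.4, offset 74.7.
AQI = 51 + 49/175.4·74.7 ≈ 71.87 ⇒ 72.
PM2.5: row 111.216–180.475 (AQI 51–100). (100−51)·(127.705−111.216)/(180.475−111.216) + 51 = 49·16.489/69.259 + 51 ≈ 62.67 → 63.
O₃: 0.1244 ∈ [0.1123, 0.1456] ↔ index [201, 300].
201 + (0.1244−0.1123)·(300−201)/(0.1456−0.1123) = 201 + 0.0121·99/0.0333 ≈ 236.97, so AQI = 237.
PM10: 251.53 lies in 220.51–385.69, so I_lo=101, I_hi=150, C_lo=220.51, C_hi=385.69.
(150−101)/(385.69−220.51) × (251.53−220.51) + 101 = 49/165.18 × 31.02 + 101 ≈ 110.20 → 110.
Sub-indices: SO₂→72, PM2.5→63, O₃→237, PM10→110. Overall AQI = max = 237; dominant pollutant is O₃.
AQI 237: Very Unhealthy.

237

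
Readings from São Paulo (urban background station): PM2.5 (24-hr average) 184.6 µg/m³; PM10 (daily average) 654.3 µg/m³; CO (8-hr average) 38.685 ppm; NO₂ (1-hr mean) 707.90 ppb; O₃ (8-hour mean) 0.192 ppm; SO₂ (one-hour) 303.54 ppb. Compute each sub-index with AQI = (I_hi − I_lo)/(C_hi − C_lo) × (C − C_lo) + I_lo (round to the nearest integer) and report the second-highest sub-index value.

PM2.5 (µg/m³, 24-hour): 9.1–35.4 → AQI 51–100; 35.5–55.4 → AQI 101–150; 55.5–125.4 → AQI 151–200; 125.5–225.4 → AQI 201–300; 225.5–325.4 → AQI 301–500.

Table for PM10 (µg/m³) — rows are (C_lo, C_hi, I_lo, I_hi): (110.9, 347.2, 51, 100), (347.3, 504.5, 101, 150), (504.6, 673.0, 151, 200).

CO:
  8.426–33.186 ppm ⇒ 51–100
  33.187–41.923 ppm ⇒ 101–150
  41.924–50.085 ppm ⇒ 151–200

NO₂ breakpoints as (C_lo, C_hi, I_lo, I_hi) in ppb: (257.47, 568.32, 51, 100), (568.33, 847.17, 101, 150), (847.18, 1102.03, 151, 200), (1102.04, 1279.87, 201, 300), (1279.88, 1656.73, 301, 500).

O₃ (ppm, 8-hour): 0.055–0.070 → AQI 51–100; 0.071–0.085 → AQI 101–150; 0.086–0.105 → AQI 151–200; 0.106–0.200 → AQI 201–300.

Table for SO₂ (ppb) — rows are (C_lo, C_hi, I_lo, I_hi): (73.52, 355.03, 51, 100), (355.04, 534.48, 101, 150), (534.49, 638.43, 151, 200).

260

PM2.5: 184.6 ∈ [125.5, 225.4] ↔ index [201, 300].
201 + (184.6−125.5)·(300−201)/(225.4−125.5) = 201 + 59.1·99/99.9 ≈ 259.57, so AQI = 260.
PM10: 654.3 lies in 504.6–673.0, so I_lo=151, I_hi=200, C_lo=504.6, C_hi=673.0.
(200−151)/(673.0−504.6) × (654.3−504.6) + 151 = 49/168.4 × 149.7 + 151 ≈ 194.56 → 195.
CO: 38.685 lies in 33.187–41.923, so I_lo=101, I_hi=150, C_lo=33.187, C_hi=41.923.
(150−101)/(41.923−33.187) × (38.685−33.187) + 101 = 49/8.736 × 5.498 + 101 ≈ 131.84 → 132.
NO₂: row 568.33–847.17 (AQI 101–150). (150−101)·(707.90−568.33)/(847.17−568.33) + 101 = 49·139.57/278.84 + 101 ≈ 125.53 → 126.
O₃ 0.192: bracket 0.106–0.200 → index 201–300; slope 99/0.094, offset 0.086.
AQI = 201 + 99/0.094·0.086 ≈ 291.57 ⇒ 292.
SO₂: 303.54 lies in 73.52–355.03, so I_lo=51, I_hi=100, C_lo=73.52, C_hi=355.03.
(100−51)/(355.03−73.52) × (303.54−73.52) + 51 = 49/281.51 × 230.02 + 51 ≈ 91.04 → 91.
Sub-indices: PM2.5→260, PM10→195, CO→132, NO₂→126, O₃→292, SO₂→91. Ranked high→low: 292, 260, 195, 132, 126, 91. Second-highest sub-index = 260.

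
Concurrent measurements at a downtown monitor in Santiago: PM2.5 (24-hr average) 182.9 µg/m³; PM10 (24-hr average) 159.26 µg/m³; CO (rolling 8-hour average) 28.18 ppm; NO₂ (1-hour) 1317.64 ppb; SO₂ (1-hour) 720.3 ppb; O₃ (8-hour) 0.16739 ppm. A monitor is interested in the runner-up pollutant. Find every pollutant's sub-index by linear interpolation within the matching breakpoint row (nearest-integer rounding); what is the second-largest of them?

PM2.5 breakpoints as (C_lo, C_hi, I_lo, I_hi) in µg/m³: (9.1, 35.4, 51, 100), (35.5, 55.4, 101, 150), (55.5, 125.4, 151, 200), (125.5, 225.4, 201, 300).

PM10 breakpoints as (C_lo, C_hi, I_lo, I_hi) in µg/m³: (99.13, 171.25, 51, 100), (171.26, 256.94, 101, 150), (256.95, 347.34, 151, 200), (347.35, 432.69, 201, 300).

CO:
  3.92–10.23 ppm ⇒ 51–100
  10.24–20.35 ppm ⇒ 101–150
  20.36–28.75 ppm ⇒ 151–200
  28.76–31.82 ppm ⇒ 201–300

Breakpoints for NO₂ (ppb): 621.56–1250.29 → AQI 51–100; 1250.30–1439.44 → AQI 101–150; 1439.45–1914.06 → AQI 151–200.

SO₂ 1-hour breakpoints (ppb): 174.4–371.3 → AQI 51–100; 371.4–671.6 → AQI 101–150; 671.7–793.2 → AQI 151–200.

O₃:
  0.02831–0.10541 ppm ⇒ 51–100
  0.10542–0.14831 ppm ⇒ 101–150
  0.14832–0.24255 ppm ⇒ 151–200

197

PM2.5: 182.9 lies in 125.5–225.4, so I_lo=201, I_hi=300, C_lo=125.5, C_hi=225.4.
(300−201)/(225.4−125.5) × (182.9−125.5) + 201 = 99/99.9 × 57.4 + 201 ≈ 257.88 → 258.
PM10: 159.26 ∈ [99.13, 171.25] ↔ index [51, 100].
51 + (159.26−99.13)·(100−51)/(171.25−99.13) = 51 + 60.13·49/72.12 ≈ 91.85, so AQI = 92.
CO: 28.18 ∈ [20.36, 28.75] ↔ index [151, 200].
151 + (28.18−20.36)·(200−151)/(28.75−20.36) = 151 + 7.82·49/8.39 ≈ 196.67, so AQI = 197.
NO₂: row 1250.30–1439.44 (AQI 101–150). (150−101)·(1317.64−1250.30)/(1439.44−1250.30) + 101 = 49·67.34/189.14 + 101 ≈ 118.45 → 118.
SO₂: 720.3 lies in 671.7–793.2, so I_lo=151, I_hi=200, C_lo=671.7, C_hi=793.2.
(200−151)/(793.2−671.7) × (720.3−671.7) + 151 = 49/121.5 × 48.6 + 151 ≈ 170.60 → 171.
O₃: 0.16739 lies in 0.14832–0.24255, so I_lo=151, I_hi=200, C_lo=0.14832, C_hi=0.24255.
(200−151)/(0.24255−0.14832) × (0.16739−0.14832) + 151 = 49/0.09423 × 0.01907 + 151 ≈ 160.92 → 161.
Sub-indices: PM2.5→258, PM10→92, CO→197, NO₂→118, SO₂→171, O₃→161. Ranked high→low: 258, 197, 171, 161, 118, 92. Second-highest sub-index = 197.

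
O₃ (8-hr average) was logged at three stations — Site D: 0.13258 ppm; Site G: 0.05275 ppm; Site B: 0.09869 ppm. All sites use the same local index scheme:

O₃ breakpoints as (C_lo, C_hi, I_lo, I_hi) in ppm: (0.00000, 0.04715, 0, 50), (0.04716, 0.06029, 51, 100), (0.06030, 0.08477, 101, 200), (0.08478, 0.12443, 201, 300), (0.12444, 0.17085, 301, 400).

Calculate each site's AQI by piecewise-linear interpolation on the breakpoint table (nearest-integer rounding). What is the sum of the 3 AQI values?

626

Site D: 0.13258 lies in 0.12444–0.17085, so I_lo=301, I_hi=400, C_lo=0.12444, C_hi=0.17085.
(400−301)/(0.17085−0.12444) × (0.13258−0.12444) + 301 = 99/0.04641 × 0.00814 + 301 ≈ 318.36 → 318.
Site G: 0.05275 lies in 0.04716–0.06029, so I_lo=51, I_hi=100, C_lo=0.04716, C_hi=0.06029.
(100−51)/(0.06029−0.04716) × (0.05275−0.04716) + 51 = 49/0.01313 × 0.00559 + 51 ≈ 71.86 → 72.
Site B: row 0.08478–0.12443 (AQI 201–300). (300−201)·(0.09869−0.08478)/(0.12443−0.08478) + 201 = 99·0.01391/0.03965 + 201 ≈ 235.73 → 236.
AQIs: Site D=318, Site G=72, Site B=236. Sum = 318 + 72 + 236 = 626.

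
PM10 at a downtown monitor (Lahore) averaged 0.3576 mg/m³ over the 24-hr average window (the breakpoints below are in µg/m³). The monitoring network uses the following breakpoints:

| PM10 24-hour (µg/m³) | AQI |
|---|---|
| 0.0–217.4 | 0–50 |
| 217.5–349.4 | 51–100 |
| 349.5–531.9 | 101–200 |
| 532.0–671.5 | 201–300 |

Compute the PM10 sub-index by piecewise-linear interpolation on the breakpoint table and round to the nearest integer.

Convert: 0.3576 mg/m³ = 357.6 µg/m³.
PM10 357.6: bracket 349.5–531.9 → index 101–200; slope 99/182.4, offset 8.1.
AQI = 101 + 99/182.4·8.1 ≈ 105.40 ⇒ 105.

105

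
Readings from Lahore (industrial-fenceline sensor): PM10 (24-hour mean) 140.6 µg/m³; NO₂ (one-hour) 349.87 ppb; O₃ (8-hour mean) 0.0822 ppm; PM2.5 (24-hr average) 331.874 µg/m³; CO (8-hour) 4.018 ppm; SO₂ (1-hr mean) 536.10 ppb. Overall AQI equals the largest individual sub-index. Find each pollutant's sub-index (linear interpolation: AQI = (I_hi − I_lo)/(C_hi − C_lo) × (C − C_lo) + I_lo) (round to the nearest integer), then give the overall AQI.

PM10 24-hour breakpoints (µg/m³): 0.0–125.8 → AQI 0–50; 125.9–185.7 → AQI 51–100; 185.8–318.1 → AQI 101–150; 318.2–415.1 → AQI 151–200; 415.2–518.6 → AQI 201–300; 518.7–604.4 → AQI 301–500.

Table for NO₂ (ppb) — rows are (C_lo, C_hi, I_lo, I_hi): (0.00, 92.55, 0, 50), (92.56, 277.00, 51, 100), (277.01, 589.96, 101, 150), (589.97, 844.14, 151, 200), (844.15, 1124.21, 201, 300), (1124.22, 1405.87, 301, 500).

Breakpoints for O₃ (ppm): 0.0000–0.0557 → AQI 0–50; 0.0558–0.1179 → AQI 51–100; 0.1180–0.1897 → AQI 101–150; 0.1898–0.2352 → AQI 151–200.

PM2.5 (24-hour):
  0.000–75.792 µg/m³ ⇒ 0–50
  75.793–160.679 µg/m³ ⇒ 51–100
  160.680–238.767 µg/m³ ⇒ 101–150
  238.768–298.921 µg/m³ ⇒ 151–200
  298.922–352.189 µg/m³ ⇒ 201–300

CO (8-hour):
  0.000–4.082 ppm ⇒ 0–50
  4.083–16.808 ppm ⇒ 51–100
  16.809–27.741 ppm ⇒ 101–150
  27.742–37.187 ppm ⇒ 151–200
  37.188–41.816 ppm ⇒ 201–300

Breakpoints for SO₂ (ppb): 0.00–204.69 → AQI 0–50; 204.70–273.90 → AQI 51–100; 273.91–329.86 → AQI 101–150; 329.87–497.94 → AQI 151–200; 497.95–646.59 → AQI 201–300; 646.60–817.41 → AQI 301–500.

262

PM10 140.6: bracket 125.9–185.7 → index 51–100; slope 49/59.8, offset 14.7.
AQI = 51 + 49/59.8·14.7 ≈ 63.05 ⇒ 63.
NO₂: 349.87 ∈ [277.01, 589.96] ↔ index [101, 150].
101 + (349.87−277.01)·(150−101)/(589.96−277.01) = 101 + 72.86·49/312.95 ≈ 112.41, so AQI = 112.
O₃ 0.0822: bracket 0.0558–0.1179 → index 51–100; slope 49/0.0621, offset 0.0264.
AQI = 51 + 49/0.0621·0.0264 ≈ 71.83 ⇒ 72.
PM2.5: 331.874 lies in 298.922–352.189, so I_lo=201, I_hi=300, C_lo=298.922, C_hi=352.189.
(300−201)/(352.189−298.922) × (331.874−298.922) + 201 = 99/53.267 × 32.952 + 201 ≈ 262.24 → 262.
CO: 4.018 ∈ [0.000, 4.082] ↔ index [0, 50].
0 + (4.018−0.000)·(50−0)/(4.082−0.000) = 0 + 4.018·50/4.082 ≈ 49.22, so AQI = 49.
SO₂: 536.10 lies in 497.95–646.59, so I_lo=201, I_hi=300, C_lo=497.95, C_hi=646.59.
(300−201)/(646.59−497.95) × (536.10−497.95) + 201 = 99/148.64 × 38.15 + 201 ≈ 226.41 → 226.
Sub-indices: PM10→63, NO₂→112, O₃→72, PM2.5→262, CO→49, SO₂→226. Overall AQI = max = 262; dominant pollutant is PM2.5.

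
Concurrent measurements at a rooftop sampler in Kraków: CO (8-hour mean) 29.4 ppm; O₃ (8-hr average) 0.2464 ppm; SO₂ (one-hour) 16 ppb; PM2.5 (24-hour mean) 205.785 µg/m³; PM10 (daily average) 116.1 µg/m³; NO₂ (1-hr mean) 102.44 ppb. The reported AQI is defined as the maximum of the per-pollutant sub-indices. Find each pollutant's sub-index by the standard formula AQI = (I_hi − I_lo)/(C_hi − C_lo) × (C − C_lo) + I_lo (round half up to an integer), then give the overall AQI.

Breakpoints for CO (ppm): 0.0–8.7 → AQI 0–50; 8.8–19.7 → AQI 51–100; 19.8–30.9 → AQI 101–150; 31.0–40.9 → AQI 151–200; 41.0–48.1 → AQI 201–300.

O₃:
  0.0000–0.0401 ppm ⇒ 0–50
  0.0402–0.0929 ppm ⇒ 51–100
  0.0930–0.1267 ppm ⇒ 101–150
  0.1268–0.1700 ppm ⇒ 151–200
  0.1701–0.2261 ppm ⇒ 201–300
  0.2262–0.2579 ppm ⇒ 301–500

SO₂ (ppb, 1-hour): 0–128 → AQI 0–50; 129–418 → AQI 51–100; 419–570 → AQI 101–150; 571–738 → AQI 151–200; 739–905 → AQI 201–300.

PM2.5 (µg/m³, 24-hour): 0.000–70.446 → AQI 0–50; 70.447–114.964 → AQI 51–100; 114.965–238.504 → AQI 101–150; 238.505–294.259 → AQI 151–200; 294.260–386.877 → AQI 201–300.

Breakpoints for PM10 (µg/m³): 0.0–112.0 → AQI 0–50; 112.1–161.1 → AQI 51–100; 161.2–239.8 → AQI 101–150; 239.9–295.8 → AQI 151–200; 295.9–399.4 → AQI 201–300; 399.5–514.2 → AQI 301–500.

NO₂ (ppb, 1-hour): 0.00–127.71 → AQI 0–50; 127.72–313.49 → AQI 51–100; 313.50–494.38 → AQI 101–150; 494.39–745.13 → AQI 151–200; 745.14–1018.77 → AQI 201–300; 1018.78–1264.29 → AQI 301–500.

CO 29.4: bracket 19.8–30.9 → index 101–150; slope 49/11.1, offset 9.6.
AQI = 101 + 49/11.1·9.6 ≈ 143.38 ⇒ 143.
O₃: 0.2464 ∈ [0.2262, 0.2579] ↔ index [301, 500].
301 + (0.2464−0.2262)·(500−301)/(0.2579−0.2262) = 301 + 0.0202·199/0.0317 ≈ 427.81, so AQI = 428.
SO₂: 16 ∈ [0, 128] ↔ index [0, 50].
0 + (16−0)·(50−0)/(128−0) = 0 + 16·50/128 ≈ 6.25, so AQI = 6.
PM2.5: row 114.965–238.504 (AQI 101–150). (150−101)·(205.785−114.965)/(238.504−114.965) + 101 = 49·90.820/123.539 + 101 ≈ 137.02 → 137.
PM10: row 112.1–161.1 (AQI 51–100). (100−51)·(116.1−112.1)/(161.1−112.1) + 51 = 49·4.0/49.0 + 51 ≈ 55.00 → 55.
NO₂: 102.44 ∈ [0.00, 127.71] ↔ index [0, 50].
0 + (102.44−0.00)·(50−0)/(127.71−0.00) = 0 + 102.44·50/127.71 ≈ 40.11, so AQI = 40.
Sub-indices: CO→143, O₃→428, SO₂→6, PM2.5→137, PM10→55, NO₂→40. Overall AQI = max = 428; dominant pollutant is O₃.
AQI 428: Hazardous.

428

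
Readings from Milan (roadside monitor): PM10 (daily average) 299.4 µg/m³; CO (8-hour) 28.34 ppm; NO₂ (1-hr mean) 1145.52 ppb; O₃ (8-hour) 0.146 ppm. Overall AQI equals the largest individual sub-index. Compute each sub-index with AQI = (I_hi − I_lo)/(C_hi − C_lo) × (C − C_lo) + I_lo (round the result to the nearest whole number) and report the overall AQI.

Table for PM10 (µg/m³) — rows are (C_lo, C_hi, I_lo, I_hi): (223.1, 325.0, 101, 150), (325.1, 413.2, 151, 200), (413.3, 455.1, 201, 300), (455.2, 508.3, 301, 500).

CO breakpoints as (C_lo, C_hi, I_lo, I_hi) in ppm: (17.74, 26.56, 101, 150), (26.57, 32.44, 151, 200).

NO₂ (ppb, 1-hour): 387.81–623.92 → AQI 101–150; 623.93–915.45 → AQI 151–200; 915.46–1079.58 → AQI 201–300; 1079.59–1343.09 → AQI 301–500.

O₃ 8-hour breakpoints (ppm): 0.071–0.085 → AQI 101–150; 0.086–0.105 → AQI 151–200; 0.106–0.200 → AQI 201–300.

PM10: row 223.1–325.0 (AQI 101–150). (150−101)·(299.4−223.1)/(325.0−223.1) + 101 = 49·76.3/101.9 + 101 ≈ 137.69 → 138.
CO 28.34: bracket 26.57–32.44 → index 151–200; slope 49/5.87, offset 1.77.
AQI = 151 + 49/5.87·1.77 ≈ 165.78 ⇒ 166.
NO₂: row 1079.59–1343.09 (AQI 301–500). (500−301)·(1145.52−1079.59)/(1343.09−1079.59) + 301 = 199·65.93/263.50 + 301 ≈ 350.79 → 351.
O₃ 0.146: bracket 0.106–0.200 → index 201–300; slope 99/0.094, offset 0.040.
AQI = 201 + 99/0.094·0.040 ≈ 243.13 ⇒ 243.
Sub-indices: PM10→138, CO→166, NO₂→351, O₃→243. Overall AQI = max = 351; dominant pollutant is NO₂.
AQI 351: Hazardous.

351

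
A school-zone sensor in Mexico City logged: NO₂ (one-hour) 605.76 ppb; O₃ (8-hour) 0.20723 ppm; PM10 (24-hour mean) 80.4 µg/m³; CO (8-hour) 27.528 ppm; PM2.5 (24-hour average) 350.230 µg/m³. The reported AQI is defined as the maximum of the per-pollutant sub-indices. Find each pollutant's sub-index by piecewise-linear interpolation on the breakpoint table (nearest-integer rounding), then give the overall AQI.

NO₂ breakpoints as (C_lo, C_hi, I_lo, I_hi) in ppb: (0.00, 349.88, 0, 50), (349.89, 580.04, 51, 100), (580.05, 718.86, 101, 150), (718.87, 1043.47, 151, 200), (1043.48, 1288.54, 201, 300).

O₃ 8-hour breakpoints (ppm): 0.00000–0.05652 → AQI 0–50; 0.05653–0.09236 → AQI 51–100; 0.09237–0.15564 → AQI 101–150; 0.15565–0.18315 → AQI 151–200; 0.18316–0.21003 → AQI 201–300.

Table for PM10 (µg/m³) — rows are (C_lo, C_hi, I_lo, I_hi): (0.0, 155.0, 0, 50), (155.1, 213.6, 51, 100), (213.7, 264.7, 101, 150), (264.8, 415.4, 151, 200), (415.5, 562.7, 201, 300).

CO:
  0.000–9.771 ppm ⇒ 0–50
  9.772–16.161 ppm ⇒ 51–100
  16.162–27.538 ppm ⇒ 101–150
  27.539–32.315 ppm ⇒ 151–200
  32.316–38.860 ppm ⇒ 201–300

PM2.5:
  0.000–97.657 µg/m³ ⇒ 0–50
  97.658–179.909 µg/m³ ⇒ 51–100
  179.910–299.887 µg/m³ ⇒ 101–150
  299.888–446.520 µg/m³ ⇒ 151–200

NO₂ 605.76: bracket 580.05–718.86 → index 101–150; slope 49/138.81, offset 25.71.
AQI = 101 + 49/138.81·25.71 ≈ 110.08 ⇒ 110.
O₃: row 0.18316–0.21003 (AQI 201–300). (300−201)·(0.20723−0.18316)/(0.21003−0.18316) + 201 = 99·0.02407/0.02687 + 201 ≈ 289.68 → 290.
PM10: row 0.0–155.0 (AQI 0–50). (50−0)·(80.4−0.0)/(155.0−0.0) + 0 = 50·80.4/155.0 + 0 ≈ 25.94 → 26.
CO: 27.528 ∈ [16.162, 27.538] ↔ index [101, 150].
101 + (27.528−16.162)·(150−101)/(27.538−16.162) = 101 + 11.366·49/11.376 ≈ 149.96, so AQI = 150.
PM2.5: 350.230 ∈ [299.888, 446.520] ↔ index [151, 200].
151 + (350.230−299.888)·(200−151)/(446.520−299.888) = 151 + 50.342·49/146.632 ≈ 167.82, so AQI = 168.
Sub-indices: NO₂→110, O₃→290, PM10→26, CO→150, PM2.5→168. Overall AQI = max = 290; dominant pollutant is O₃.

290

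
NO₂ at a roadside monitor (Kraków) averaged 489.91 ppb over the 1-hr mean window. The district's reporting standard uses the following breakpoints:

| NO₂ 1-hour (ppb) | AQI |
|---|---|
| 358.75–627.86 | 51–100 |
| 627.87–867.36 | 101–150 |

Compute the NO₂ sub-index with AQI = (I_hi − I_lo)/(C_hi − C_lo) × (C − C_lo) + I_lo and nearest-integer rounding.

NO₂ 489.91: bracket 358.75–627.86 → index 51–100; slope 49/269.11, offset 131.16.
AQI = 51 + 49/269.11·131.16 ≈ 74.88 ⇒ 75.
AQI 75 falls in the Moderate category.

75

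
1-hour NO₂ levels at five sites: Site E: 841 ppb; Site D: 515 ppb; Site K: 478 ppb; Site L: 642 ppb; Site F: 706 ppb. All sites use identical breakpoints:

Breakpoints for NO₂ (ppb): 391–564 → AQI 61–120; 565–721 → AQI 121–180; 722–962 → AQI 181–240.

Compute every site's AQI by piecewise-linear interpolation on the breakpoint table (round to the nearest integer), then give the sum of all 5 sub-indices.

Site E 841: bracket 722–962 → index 181–240; slope 59/240, offset 119.
AQI = 181 + 59/240·119 ≈ 210.25 ⇒ 210.
Site D: 515 ∈ [391, 564] ↔ index [61, 120].
61 + (515−391)·(120−61)/(564−391) = 61 + 124·59/173 ≈ 103.29, so AQI = 103.
Site K: 478 lies in 391–564, so I_lo=61, I_hi=120, C_lo=391, C_hi=564.
(120−61)/(564−391) × (478−391) + 61 = 59/173 × 87 + 61 ≈ 90.67 → 91.
Site L: 642 lies in 565–721, so I_lo=121, I_hi=180, C_lo=565, C_hi=721.
(180−121)/(721−565) × (642−565) + 121 = 59/156 × 77 + 121 ≈ 150.12 → 150.
Site F: row 565–721 (AQI 121–180). (180−121)·(706−565)/(721−565) + 121 = 59·141/156 + 121 ≈ 174.33 → 174.
AQIs: Site E=210, Site D=103, Site K=91, Site L=150, Site F=174. Sum = 210 + 103 + 91 + 150 + 174 = 728.

728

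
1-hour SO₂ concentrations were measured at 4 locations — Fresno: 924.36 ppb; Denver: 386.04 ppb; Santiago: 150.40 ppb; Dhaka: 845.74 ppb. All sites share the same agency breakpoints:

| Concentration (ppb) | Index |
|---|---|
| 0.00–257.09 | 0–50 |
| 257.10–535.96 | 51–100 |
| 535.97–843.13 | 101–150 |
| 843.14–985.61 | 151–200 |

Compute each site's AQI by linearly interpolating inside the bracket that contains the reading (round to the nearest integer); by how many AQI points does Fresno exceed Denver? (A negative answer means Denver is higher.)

105

Fresno: row 843.14–985.61 (AQI 151–200). (200−151)·(924.36−843.14)/(985.61−843.14) + 151 = 49·81.22/142.47 + 151 ≈ 178.93 → 179.
Denver: row 257.10–535.96 (AQI 51–100). (100−51)·(386.04−257.10)/(535.96−257.10) + 51 = 49·128.94/278.86 + 51 ≈ 73.66 → 74.
Santiago 150.40: bracket 0.00–257.09 → index 0–50; slope 50/257.09, offset 150.40.
AQI = 0 + 50/257.09·150.40 ≈ 29.25 ⇒ 29.
Dhaka: row 843.14–985.61 (AQI 151–200). (200−151)·(845.74−843.14)/(985.61−843.14) + 151 = 49·2.60/142.47 + 151 ≈ 151.89 → 152.
AQIs: Fresno=179, Denver=74, Santiago=29, Dhaka=152. Fresno (179) − Denver (74) = 105.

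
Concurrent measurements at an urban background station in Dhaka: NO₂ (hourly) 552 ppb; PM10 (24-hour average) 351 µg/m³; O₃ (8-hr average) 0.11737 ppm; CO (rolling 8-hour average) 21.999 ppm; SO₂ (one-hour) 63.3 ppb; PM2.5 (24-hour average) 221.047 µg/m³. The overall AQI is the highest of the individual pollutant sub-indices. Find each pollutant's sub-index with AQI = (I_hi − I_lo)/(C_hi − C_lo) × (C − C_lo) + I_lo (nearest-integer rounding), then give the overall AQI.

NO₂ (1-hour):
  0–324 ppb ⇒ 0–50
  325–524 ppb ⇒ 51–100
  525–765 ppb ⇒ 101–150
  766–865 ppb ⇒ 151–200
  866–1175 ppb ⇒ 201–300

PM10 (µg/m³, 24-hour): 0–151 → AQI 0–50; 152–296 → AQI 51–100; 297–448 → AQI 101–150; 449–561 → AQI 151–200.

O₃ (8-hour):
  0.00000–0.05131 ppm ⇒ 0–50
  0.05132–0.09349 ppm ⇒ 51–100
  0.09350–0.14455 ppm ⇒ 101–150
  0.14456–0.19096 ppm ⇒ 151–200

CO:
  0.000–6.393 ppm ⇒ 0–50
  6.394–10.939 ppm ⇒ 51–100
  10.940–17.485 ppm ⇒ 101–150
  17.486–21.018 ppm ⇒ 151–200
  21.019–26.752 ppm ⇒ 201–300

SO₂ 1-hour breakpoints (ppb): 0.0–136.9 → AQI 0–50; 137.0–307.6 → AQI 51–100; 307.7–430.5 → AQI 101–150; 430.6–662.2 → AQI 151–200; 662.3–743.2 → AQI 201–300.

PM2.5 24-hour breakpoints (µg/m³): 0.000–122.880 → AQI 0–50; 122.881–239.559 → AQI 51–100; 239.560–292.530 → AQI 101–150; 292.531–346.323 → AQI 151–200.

NO₂ 552: bracket 525–765 → index 101–150; slope 49/240, offset 27.
AQI = 101 + 49/240·27 ≈ 106.51 ⇒ 107.
PM10: row 297–448 (AQI 101–150). (150−101)·(351−297)/(448−297) + 101 = 49·54/151 + 101 ≈ 118.52 → 119.
O₃: 0.11737 ∈ [0.09350, 0.14455] ↔ index [101, 150].
101 + (0.11737−0.09350)·(150−101)/(0.14455−0.09350) = 101 + 0.02387·49/0.05105 ≈ 123.91, so AQI = 124.
CO: 21.999 ∈ [21.019, 26.752] ↔ index [201, 300].
201 + (21.999−21.019)·(300−201)/(26.752−21.019) = 201 + 0.980·99/5.733 ≈ 217.92, so AQI = 218.
SO₂: row 0.0–136.9 (AQI 0–50). (50−0)·(63.3−0.0)/(136.9−0.0) + 0 = 50·63.3/136.9 + 0 ≈ 23.12 → 23.
PM2.5: row 122.881–239.559 (AQI 51–100). (100−51)·(221.047−122.881)/(239.559−122.881) + 51 = 49·98.166/116.678 + 51 ≈ 92.23 → 92.
Sub-indices: NO₂→107, PM10→119, O₃→124, CO→218, SO₂→23, PM2.5→92. Overall AQI = max = 218; dominant pollutant is CO.
AQI 218: Very Unhealthy.

218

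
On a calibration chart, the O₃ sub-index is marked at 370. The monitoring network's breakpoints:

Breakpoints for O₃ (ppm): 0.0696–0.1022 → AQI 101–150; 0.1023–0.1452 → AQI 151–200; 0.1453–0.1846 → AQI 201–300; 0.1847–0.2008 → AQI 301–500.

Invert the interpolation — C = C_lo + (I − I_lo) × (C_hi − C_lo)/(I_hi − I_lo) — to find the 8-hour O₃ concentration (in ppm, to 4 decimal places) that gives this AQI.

AQI 370 lies in the 301–500 band, which corresponds to 0.1847–0.2008 ppm.
C = 0.1847 + (370−301)×(0.2008−0.1847)/(500−301) = 0.1847 + 69×0.0161/199 ≈ 0.190282 ppm → 0.1903 ppm to 4 dp.

0.1903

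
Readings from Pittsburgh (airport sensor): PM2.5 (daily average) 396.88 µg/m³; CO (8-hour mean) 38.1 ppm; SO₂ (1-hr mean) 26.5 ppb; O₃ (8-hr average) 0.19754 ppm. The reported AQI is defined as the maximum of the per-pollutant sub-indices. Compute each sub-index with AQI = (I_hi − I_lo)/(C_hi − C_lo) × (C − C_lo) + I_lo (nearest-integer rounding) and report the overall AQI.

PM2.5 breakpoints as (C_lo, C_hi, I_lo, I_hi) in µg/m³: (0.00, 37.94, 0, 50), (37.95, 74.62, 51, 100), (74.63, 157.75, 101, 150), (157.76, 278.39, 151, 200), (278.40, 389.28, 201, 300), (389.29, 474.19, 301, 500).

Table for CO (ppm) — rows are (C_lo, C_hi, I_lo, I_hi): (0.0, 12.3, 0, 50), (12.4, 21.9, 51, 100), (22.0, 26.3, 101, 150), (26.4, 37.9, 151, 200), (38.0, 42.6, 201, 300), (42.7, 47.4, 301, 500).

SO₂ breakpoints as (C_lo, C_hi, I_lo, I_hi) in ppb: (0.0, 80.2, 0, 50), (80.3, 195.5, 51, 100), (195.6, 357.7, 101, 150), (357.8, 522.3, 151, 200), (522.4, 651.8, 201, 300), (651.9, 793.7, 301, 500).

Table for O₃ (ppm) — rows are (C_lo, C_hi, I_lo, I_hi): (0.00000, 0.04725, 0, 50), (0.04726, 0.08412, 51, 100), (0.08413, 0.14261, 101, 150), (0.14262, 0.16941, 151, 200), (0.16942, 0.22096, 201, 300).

319

PM2.5: 396.88 ∈ [389.29, 474.19] ↔ index [301, 500].
301 + (396.88−389.29)·(500−301)/(474.19−389.29) = 301 + 7.59·199/84.90 ≈ 318.79, so AQI = 319.
CO: 38.1 lies in 38.0–42.6, so I_lo=201, I_hi=300, C_lo=38.0, C_hi=42.6.
(300−201)/(42.6−38.0) × (38.1−38.0) + 201 = 99/4.6 × 0.1 + 201 ≈ 203.15 → 203.
SO₂: 26.5 lies in 0.0–80.2, so I_lo=0, I_hi=50, C_lo=0.0, C_hi=80.2.
(50−0)/(80.2−0.0) × (26.5−0.0) + 0 = 50/80.2 × 26.5 + 0 ≈ 16.52 → 17.
O₃: 0.19754 lies in 0.16942–0.22096, so I_lo=201, I_hi=300, C_lo=0.16942, C_hi=0.22096.
(300−201)/(0.22096−0.16942) × (0.19754−0.16942) + 201 = 99/0.05154 × 0.02812 + 201 ≈ 255.01 → 255.
Sub-indices: PM2.5→319, CO→203, SO₂→17, O₃→255. Overall AQI = max = 319; dominant pollutant is PM2.5.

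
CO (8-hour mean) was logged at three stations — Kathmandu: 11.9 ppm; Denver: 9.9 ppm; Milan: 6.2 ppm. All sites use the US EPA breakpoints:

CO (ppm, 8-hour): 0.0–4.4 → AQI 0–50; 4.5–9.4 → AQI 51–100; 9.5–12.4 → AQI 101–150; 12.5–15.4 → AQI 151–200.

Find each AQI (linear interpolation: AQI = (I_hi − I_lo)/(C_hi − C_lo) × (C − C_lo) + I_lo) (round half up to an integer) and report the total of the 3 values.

Kathmandu: 11.9 lies in 9.5–12.4, so I_lo=101, I_hi=150, C_lo=9.5, C_hi=12.4.
(150−101)/(12.4−9.5) × (11.9−9.5) + 101 = 49/2.9 × 2.4 + 101 ≈ 141.55 → 142.
Denver: 9.9 ∈ [9.5, 12.4] ↔ index [101, 150].
101 + (9.9−9.5)·(150−101)/(12.4−9.5) = 101 + 0.4·49/2.9 ≈ 107.76, so AQI = 108.
Milan: row 4.5–9.4 (AQI 51–100). (100−51)·(6.2−4.5)/(9.4−4.5) + 51 = 49·1.7/4.9 + 51 ≈ 68.00 → 68.
AQIs: Kathmandu=142, Denver=108, Milan=68. Sum = 142 + 108 + 68 = 318.

318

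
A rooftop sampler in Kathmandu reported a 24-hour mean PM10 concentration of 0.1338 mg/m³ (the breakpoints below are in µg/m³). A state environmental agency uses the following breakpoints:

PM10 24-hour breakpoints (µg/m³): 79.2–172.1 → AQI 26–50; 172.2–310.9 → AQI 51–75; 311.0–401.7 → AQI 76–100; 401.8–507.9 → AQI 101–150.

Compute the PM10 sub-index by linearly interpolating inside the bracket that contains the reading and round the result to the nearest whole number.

40

Convert: 0.1338 mg/m³ = 133.8 µg/m³.
PM10: 133.8 lies in 79.2–172.1, so I_lo=26, I_hi=50, C_lo=79.2, C_hi=172.1.
(50−26)/(172.1−79.2) × (133.8−79.2) + 26 = 24/92.9 × 54.6 + 26 ≈ 40.11 → 40.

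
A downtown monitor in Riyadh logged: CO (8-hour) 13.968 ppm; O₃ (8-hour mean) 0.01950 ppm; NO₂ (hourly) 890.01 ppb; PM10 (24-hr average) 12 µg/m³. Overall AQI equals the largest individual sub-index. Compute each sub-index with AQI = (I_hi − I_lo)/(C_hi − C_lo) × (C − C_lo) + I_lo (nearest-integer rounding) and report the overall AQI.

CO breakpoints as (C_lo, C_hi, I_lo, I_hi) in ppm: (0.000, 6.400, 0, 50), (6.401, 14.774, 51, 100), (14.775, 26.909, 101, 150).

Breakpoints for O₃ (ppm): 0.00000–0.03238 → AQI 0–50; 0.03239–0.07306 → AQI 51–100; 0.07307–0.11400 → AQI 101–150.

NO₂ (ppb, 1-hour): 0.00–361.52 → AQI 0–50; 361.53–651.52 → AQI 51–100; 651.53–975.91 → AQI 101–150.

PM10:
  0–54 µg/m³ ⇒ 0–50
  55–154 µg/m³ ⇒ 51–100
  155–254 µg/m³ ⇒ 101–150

CO: row 6.401–14.774 (AQI 51–100). (100−51)·(13.968−6.401)/(14.774−6.401) + 51 = 49·7.567/8.373 + 51 ≈ 95.28 → 95.
O₃: row 0.00000–0.03238 (AQI 0–50). (50−0)·(0.01950−0.00000)/(0.03238−0.00000) + 0 = 50·0.01950/0.03238 + 0 ≈ 30.11 → 30.
NO₂ 890.01: bracket 651.53–975.91 → index 101–150; slope 49/324.38, offset 238.48.
AQI = 101 + 49/324.38·238.48 ≈ 137.02 ⇒ 137.
PM10 12: bracket 0–54 → index 0–50; slope 50/54, offset 12.
AQI = 0 + 50/54·12 ≈ 11.11 ⇒ 11.
Sub-indices: CO→95, O₃→30, NO₂→137, PM10→11. Overall AQI = max = 137; dominant pollutant is NO₂.
AQI 137: Unhealthy for Sensitive Groups.

137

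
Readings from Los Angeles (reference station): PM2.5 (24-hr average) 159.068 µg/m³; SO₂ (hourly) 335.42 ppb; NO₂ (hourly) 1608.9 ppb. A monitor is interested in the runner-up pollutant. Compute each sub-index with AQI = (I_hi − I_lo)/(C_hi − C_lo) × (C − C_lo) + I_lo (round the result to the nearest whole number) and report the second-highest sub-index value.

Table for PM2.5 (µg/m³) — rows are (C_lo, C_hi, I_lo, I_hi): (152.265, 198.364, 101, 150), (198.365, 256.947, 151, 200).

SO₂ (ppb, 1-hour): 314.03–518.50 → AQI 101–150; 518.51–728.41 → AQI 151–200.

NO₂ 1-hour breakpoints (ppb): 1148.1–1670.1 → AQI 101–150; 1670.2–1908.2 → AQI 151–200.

PM2.5: row 152.265–198.364 (AQI 101–150). (150−101)·(159.068−152.265)/(198.364−152.265) + 101 = 49·6.803/46.099 + 101 ≈ 108.23 → 108.
SO₂: 335.42 lies in 314.03–518.50, so I_lo=101, I_hi=150, C_lo=314.03, C_hi=518.50.
(150−101)/(518.50−314.03) × (335.42−314.03) + 101 = 49/204.47 × 21.39 + 101 ≈ 106.13 → 106.
NO₂: row 1148.1–1670.1 (AQI 101–150). (150−101)·(1608.9−1148.1)/(1670.1−1148.1) + 101 = 49·460.8/522.0 + 101 ≈ 144.26 → 144.
Sub-indices: PM2.5→108, SO₂→106, NO₂→144. Ranked high→low: 144, 108, 106. Second-highest sub-index = 108.

108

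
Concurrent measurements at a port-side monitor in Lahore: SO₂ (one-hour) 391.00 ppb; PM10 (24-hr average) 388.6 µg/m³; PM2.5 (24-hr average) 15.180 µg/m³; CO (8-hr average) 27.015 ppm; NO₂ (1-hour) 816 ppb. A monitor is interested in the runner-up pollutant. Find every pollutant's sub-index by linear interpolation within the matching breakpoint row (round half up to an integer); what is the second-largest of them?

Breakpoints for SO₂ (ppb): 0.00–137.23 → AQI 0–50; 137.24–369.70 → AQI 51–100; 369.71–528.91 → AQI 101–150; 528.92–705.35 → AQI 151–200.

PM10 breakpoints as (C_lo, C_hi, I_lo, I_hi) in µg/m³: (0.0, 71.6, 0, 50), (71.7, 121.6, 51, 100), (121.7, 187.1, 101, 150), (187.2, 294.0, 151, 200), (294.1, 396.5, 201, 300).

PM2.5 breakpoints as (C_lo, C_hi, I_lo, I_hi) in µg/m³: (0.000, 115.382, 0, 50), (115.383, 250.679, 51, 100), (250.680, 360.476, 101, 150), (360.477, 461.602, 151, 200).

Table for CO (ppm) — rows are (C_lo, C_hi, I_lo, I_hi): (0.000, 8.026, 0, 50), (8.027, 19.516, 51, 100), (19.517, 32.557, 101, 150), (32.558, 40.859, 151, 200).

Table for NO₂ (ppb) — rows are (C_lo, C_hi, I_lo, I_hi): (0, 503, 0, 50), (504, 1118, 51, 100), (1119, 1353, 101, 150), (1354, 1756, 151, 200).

SO₂: 391.00 lies in 369.71–528.91, so I_lo=101, I_hi=150, C_lo=369.71, C_hi=528.91.
(150−101)/(528.91−369.71) × (391.00−369.71) + 101 = 49/159.20 × 21.29 + 101 ≈ 107.55 → 108.
PM10: 388.6 lies in 294.1–396.5, so I_lo=201, I_hi=300, C_lo=294.1, C_hi=396.5.
(300−201)/(396.5−294.1) × (388.6−294.1) + 201 = 99/102.4 × 94.5 + 201 ≈ 292.36 → 292.
PM2.5: 15.180 lies in 0.000–115.382, so I_lo=0, I_hi=50, C_lo=0.000, C_hi=115.382.
(50−0)/(115.382−0.000) × (15.180−0.000) + 0 = 50/115.382 × 15.180 + 0 ≈ 6.58 → 7.
CO: row 19.517–32.557 (AQI 101–150). (150−101)·(27.015−19.517)/(32.557−19.517) + 101 = 49·7.498/13.040 + 101 ≈ 129.18 → 129.
NO₂ 816: bracket 504–1118 → index 51–100; slope 49/614, offset 312.
AQI = 51 + 49/614·312 ≈ 75.90 ⇒ 76.
Sub-indices: SO₂→108, PM10→292, PM2.5→7, CO→129, NO₂→76. Ranked high→low: 292, 129, 108, 76, 7. Second-highest sub-index = 129.

129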